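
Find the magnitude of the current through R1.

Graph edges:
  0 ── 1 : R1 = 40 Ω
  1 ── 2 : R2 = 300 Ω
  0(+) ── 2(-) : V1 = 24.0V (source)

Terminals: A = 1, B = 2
Nodal analysis, taking node 2 as the 0 V reference.
Source V1 fixes V_0 = 24 V.
KCL at each unknown node (sum of currents leaving = 0; resistances in Ω):
  Node 1: (V_1 - 24)/40 + (V_1 - 0)/300 = 0
Collecting terms: 0.02833 × V_1 = 0.6  =>  V_1 = 21.18 V
I_R1 = (V_0 - V_1)/R1 = (24 - 21.18)/40 = 0.07059 A
|I_R1| = 0.07059 A

Final answer: |I_R1| = 0.07059 A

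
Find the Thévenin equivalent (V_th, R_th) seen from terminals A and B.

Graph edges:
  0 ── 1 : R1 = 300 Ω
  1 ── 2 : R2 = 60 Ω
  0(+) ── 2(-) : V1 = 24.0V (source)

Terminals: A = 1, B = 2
Step 1 — V_th is the open-circuit voltage V_A - V_B (nothing connected across the terminals).
Nodal analysis, taking node 2 as the 0 V reference.
Source V1 fixes V_0 = 24 V.
KCL at each unknown node (sum of currents leaving = 0; resistances in Ω):
  Node 1: (V_1 - 24)/300 + (V_1 - 0)/60 = 0
Collecting terms: 0.02 × V_1 = 0.08  =>  V_1 = 4 V
V_th = V_1 - V_2 = 4 - 0 = 4 V
Step 2 — R_th: zero the source — replace V1 by a short circuit (node 2 merges into node 0) — and find the resistance seen between A (node 1) and B (node 0).
Reduce the network between node 1 (A) and node 0 (B) by series/parallel combination:
  Rp1 = R1 ‖ R2 (parallel, both between nodes 0 and 1) = 1/(1/300 + 1/60) = 50 Ω
R_th = 50 Ω

Final answer: V_th = 4 V, R_th = 50 Ω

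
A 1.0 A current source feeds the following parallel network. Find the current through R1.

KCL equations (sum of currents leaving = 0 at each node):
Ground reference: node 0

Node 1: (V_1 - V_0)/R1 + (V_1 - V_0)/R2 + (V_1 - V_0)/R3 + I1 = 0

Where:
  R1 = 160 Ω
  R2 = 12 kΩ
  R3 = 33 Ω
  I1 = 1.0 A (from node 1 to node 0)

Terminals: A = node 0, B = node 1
All resistors sit directly between nodes 0 and 1, so they are in parallel and share one voltage V; the full source current 1 A splits among them.
1/R_par = 1/160 + 1/12000 + 1/33 = 0.03664 S  =>  R_par = 27.3 Ω
V = I × R_par = 1 × 27.3 = 27.3 V
I_R1 = V/R1 = 27.3/160 = 0.1706 A

Final answer: 0.1706 A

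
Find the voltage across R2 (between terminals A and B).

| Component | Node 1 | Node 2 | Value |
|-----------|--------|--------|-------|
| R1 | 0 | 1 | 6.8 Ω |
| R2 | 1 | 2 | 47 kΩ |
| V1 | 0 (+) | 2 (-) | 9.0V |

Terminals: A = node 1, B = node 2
R1 and R2 are in series across V1 (node 0 → node 1 → node 2), and the output A–B is taken across R2, so this is a voltage divider.
Series current: I = V1/(R1 + R2) = 9/(6.8 + 47000) = 9/47010 = 0.0001915 A
V_R2 = I × R2 = V1 × R2/(R1 + R2) = 9 × 47000/47010 = 8.999 V

Final answer: 8.999 V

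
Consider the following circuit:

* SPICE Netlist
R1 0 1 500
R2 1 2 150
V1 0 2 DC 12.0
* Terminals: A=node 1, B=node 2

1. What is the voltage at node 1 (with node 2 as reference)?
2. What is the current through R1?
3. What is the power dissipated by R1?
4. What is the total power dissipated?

Nodal analysis, taking node 2 as the 0 V reference.
Source V1 fixes V_0 = 12 V.
KCL at each unknown node (sum of currents leaving = 0; resistances in Ω):
  Node 1: (V_1 - 12)/500 + (V_1 - 0)/150 = 0
Collecting terms: 0.008667 × V_1 = 0.024  =>  V_1 = 2.769 V
Part 1:
  Read off the nodal solution: V_1 = 2.769 V
Part 2:
  I_R1 = (V_0 - V_1)/R1 = (12 - 2.769)/500 = 0.01846 A
  Magnitude: I_R1 = 0.01846 A
Part 3:
  I_R1 = (V_0 - V_1)/R1 = (12 - 2.769)/500 = 0.01846 A
  P_R1 = I_R1² × R1 = (0.01846)² × 500 = 0.1704 W
Part 4:
  Power in each resistor, P = (ΔV)²/R:
    P_R1 = (12 - 2.769)²/500 = 0.1704 W
    P_R2 = (2.769 - 0)²/150 = 0.05112 W
  P_total = P_R1 + P_R2 = 0.2215 W

Final answers:
1. V_1 = 2.769 V
2. I_R1 = 0.01846 A
3. P_R1 = 0.1704 W
4. P_total = 0.2215 W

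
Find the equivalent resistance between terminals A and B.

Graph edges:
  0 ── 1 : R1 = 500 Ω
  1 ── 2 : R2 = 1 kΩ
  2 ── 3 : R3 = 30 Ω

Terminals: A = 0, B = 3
Reduce the network between node 0 (A) and node 3 (B) by series/parallel combination:
  Rs1 = R1 + R2 (series, joined only at node 1) = 500 + 1000 = 1500 Ω
  Rs2 = R3 + Rs1 (series, joined only at node 2) = 30 + 1500 = 1530 Ω
R_eq = 1.53 kΩ

Final answer: 1.53 kΩ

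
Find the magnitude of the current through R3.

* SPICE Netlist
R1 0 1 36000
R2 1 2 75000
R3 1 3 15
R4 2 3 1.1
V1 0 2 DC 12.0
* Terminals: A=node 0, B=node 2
Nodal analysis, taking node 2 as the 0 V reference.
Source V1 fixes V_0 = 12 V.
KCL at each unknown node (sum of currents leaving = 0; resistances in Ω):
  Node 1: (V_1 - 12)/36000 + (V_1 - 0)/75000 + (V_1 - V_3)/15 = 0
  Node 3: (V_3 - V_1)/15 + (V_3 - 0)/1.1 = 0
Collecting terms (coefficients in siemens):
  0.06671·V_1 - 0.06667·V_3 = 0.0003333
  0.9758·V_3 - 0.06667·V_1 = 0
Determinant D = (0.06671)(0.9758) - (-0.06667)(-0.06667) = 0.06065
V_1 = [(0.0003333)(0.9758) - (-0.06667)(0)]/D = 0.005363 V
V_3 = [(0.06671)(0) - (0.0003333)(-0.06667)]/D = 0.0003664 V
I_R3 = (V_1 - V_3)/R3 = (0.005363 - 0.0003664)/15 = 0.0003331 A
|I_R3| = 0.0003331 A

Final answer: |I_R3| = 0.0003331 A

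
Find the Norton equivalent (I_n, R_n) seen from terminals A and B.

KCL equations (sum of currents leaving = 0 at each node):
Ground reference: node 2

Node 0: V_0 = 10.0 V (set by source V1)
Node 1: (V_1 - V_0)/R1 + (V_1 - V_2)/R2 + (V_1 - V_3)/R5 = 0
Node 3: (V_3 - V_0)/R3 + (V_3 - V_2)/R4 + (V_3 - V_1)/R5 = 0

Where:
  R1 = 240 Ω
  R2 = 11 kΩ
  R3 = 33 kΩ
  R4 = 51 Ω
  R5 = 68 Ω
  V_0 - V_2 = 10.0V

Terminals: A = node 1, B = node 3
Find the Thévenin equivalent first; then I_n = V_th/R_th and R_n = R_th.
Step 1 — V_th is the open-circuit voltage V_A - V_B (nothing connected across the terminals).
Nodal analysis, taking node 2 as the 0 V reference.
Source V1 fixes V_0 = 10 V.
KCL at each unknown node (sum of currents leaving = 0; resistances in Ω):
  Node 1: (V_1 - 10)/240 + (V_1 - 0)/11000 + (V_1 - V_3)/68 = 0
  Node 3: (V_3 - 10)/33000 + (V_3 - 0)/51 + (V_3 - V_1)/68 = 0
Collecting terms (coefficients in siemens):
  0.01896·V_1 - 0.01471·V_3 = 0.04167
  0.03434·V_3 - 0.01471·V_1 = 0.000303
Determinant D = (0.01896)(0.03434) - (-0.01471)(-0.01471) = 0.000435
V_1 = [(0.04167)(0.03434) - (-0.01471)(0.000303)]/D = 3.3 V
V_3 = [(0.01896)(0.000303) - (0.04167)(-0.01471)]/D = 1.422 V
V_th = V_1 - V_3 = 3.3 - 1.422 = 1.878 V
Step 2 — R_th: zero the source — replace V1 by a short circuit (node 2 merges into node 0) — and find the resistance seen between A (node 1) and B (node 3).
Reduce the network between node 1 (A) and node 3 (B) by series/parallel combination:
  Rp1 = R1 ‖ R2 (parallel, both between nodes 0 and 1) = 1/(1/240 + 1/11000) = 234.9 Ω
  Rp2 = R3 ‖ R4 (parallel, both between nodes 0 and 3) = 1/(1/33000 + 1/51) = 50.92 Ω
  Rs1 = Rp1 + Rp2 (series, joined only at node 0) = 234.9 + 50.92 = 285.8 Ω
  Rp3 = R5 ‖ Rs1 (parallel, both between nodes 1 and 3) = 1/(1/68 + 1/285.8) = 54.93 Ω
R_th = 54.93 Ω
I_n = V_th/R_th = 1.878/54.93 = 0.03419 A, and R_n = R_th = 54.93 Ω

Final answer: I_n = 0.03419 A, R_n = 54.93 Ω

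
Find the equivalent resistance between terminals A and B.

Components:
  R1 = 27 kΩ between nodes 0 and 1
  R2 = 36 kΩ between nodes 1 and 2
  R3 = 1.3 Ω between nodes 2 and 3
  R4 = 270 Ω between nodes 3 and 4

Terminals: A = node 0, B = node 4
Reduce the network between node 0 (A) and node 4 (B) by series/parallel combination:
  Rs1 = R1 + R2 (series, joined only at node 1) = 27000 + 36000 = 63000 Ω
  Rs2 = R3 + Rs1 (series, joined only at node 2) = 1.3 + 63000 = 63000 Ω
  Rs3 = R4 + Rs2 (series, joined only at node 3) = 270 + 63000 = 63270 Ω
R_eq = 63.27 kΩ

Final answer: 63.27 kΩ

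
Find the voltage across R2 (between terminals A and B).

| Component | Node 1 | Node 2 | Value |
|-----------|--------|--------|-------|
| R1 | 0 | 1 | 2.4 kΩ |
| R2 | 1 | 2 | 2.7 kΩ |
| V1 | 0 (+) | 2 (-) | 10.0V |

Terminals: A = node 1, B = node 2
R1 and R2 are in series across V1 (node 0 → node 1 → node 2), and the output A–B is taken across R2, so this is a voltage divider.
Series current: I = V1/(R1 + R2) = 10/(2400 + 2700) = 10/5100 = 0.001961 A
V_R2 = I × R2 = V1 × R2/(R1 + R2) = 10 × 2700/5100 = 5.294 V

Final answer: 5.294 V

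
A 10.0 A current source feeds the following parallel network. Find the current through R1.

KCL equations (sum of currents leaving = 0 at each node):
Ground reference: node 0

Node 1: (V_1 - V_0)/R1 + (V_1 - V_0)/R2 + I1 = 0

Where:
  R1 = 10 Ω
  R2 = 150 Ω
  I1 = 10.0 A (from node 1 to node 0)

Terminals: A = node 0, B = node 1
All resistors sit directly between nodes 0 and 1, so they are in parallel and share one voltage V; the full source current 10 A splits among them.
1/R_par = 1/10 + 1/150 = 0.1067 S  =>  R_par = 9.375 Ω
V = I × R_par = 10 × 9.375 = 93.75 V
I_R1 = V/R1 = 93.75/10 = 9.375 A

Final answer: 9.375 A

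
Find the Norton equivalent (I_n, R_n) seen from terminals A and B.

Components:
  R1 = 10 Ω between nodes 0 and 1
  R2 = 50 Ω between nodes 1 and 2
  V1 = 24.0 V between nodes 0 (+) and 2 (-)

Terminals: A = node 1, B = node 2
Find the Thévenin equivalent first; then I_n = V_th/R_th and R_n = R_th.
Step 1 — V_th is the open-circuit voltage V_A - V_B (nothing connected across the terminals).
Nodal analysis, taking node 2 as the 0 V reference.
Source V1 fixes V_0 = 24 V.
KCL at each unknown node (sum of currents leaving = 0; resistances in Ω):
  Node 1: (V_1 - 24)/10 + (V_1 - 0)/50 = 0
Collecting terms: 0.12 × V_1 = 2.4  =>  V_1 = 20 V
V_th = V_1 - V_2 = 20 - 0 = 20 V
Step 2 — R_th: zero the source — replace V1 by a short circuit (node 2 merges into node 0) — and find the resistance seen between A (node 1) and B (node 0).
Reduce the network between node 1 (A) and node 0 (B) by series/parallel combination:
  Rp1 = R1 ‖ R2 (parallel, both between nodes 0 and 1) = 1/(1/10 + 1/50) = 8.333 Ω
R_th = 8.333 Ω
I_n = V_th/R_th = 20/8.333 = 2.4 A, and R_n = R_th = 8.333 Ω

Final answer: I_n = 2.4 A, R_n = 8.333 Ω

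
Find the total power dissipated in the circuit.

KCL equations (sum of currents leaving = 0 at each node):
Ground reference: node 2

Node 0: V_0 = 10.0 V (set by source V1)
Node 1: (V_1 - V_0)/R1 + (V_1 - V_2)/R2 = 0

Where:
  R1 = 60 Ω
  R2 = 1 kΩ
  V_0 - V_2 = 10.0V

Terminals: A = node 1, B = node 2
Nodal analysis, taking node 2 as the 0 V reference.
Source V1 fixes V_0 = 10 V.
KCL at each unknown node (sum of currents leaving = 0; resistances in Ω):
  Node 1: (V_1 - 10)/60 + (V_1 - 0)/1000 = 0
Collecting terms: 0.01767 × V_1 = 0.1667  =>  V_1 = 9.434 V
Power in each resistor, P = (ΔV)²/R:
  P_R1 = (10 - 9.434)²/60 = 0.00534 W
  P_R2 = (9.434 - 0)²/1000 = 0.089 W
P_total = P_R1 + P_R2 = 0.09434 W

Final answer: 0.09434 W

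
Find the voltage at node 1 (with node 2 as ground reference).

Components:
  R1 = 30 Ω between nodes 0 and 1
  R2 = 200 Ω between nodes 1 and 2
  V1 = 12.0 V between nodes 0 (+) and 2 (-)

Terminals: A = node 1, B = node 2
Nodal analysis, taking node 2 as the 0 V reference.
Source V1 fixes V_0 = 12 V.
KCL at each unknown node (sum of currents leaving = 0; resistances in Ω):
  Node 1: (V_1 - 12)/30 + (V_1 - 0)/200 = 0
Collecting terms: 0.03833 × V_1 = 0.4  =>  V_1 = 10.43 V
The requested potential is V_1 = 10.43 V.

Final answer: V_1 = 10.43 V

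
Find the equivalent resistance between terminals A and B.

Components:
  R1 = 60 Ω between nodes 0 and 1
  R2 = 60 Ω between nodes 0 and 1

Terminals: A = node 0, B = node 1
Reduce the network between node 0 (A) and node 1 (B) by series/parallel combination:
  Rp1 = R1 ‖ R2 (parallel, both between nodes 0 and 1) = 1/(1/60 + 1/60) = 30 Ω
R_eq = 30 Ω

Final answer: 30 Ω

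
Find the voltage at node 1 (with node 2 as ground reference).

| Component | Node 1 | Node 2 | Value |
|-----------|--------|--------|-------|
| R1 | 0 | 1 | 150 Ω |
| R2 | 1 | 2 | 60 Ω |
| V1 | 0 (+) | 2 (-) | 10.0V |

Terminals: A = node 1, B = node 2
Nodal analysis, taking node 2 as the 0 V reference.
Source V1 fixes V_0 = 10 V.
KCL at each unknown node (sum of currents leaving = 0; resistances in Ω):
  Node 1: (V_1 - 10)/150 + (V_1 - 0)/60 = 0
Collecting terms: 0.02333 × V_1 = 0.06667  =>  V_1 = 2.857 V
The requested potential is V_1 = 2.857 V.

Final answer: V_1 = 2.857 V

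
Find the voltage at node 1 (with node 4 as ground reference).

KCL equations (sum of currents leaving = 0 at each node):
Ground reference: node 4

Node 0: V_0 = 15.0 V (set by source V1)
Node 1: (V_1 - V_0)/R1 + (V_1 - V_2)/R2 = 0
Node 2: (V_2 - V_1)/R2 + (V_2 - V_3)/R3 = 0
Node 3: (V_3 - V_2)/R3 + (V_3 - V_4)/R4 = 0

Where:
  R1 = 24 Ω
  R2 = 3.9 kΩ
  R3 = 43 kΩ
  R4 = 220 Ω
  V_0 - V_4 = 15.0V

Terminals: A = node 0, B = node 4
Nodal analysis, taking node 4 as the 0 V reference.
Source V1 fixes V_0 = 15 V.
KCL at each unknown node (sum of currents leaving = 0; resistances in Ω):
  Node 1: (V_1 - 15)/24 + (V_1 - V_2)/3900 = 0
  Node 2: (V_2 - V_1)/3900 + (V_2 - V_3)/43000 = 0
  Node 3: (V_3 - V_2)/43000 + (V_3 - 0)/220 = 0
Collecting terms (coefficients in siemens):
  0.04192·V_1 - 0.0002564·V_2 = 0.625
  0.0002797·V_2 - 0.0002564·V_1 - 0.00002326·V_3 = 0
  0.004569·V_3 - 0.00002326·V_2 = 0
Solving these 3 simultaneous equations (Gaussian elimination) gives:
  V_1 = 14.99 V, V_2 = 13.75 V, V_3 = 0.07 V
The requested potential is V_1 = 14.99 V.

Final answer: V_1 = 14.99 V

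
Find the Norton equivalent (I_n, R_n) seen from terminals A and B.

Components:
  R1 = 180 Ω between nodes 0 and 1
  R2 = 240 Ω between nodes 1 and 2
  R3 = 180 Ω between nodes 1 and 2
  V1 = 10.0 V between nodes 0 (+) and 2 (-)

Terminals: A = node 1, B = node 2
Find the Thévenin equivalent first; then I_n = V_th/R_th and R_n = R_th.
Step 1 — V_th is the open-circuit voltage V_A - V_B (nothing connected across the terminals).
Nodal analysis, taking node 2 as the 0 V reference.
Source V1 fixes V_0 = 10 V.
KCL at each unknown node (sum of currents leaving = 0; resistances in Ω):
  Node 1: (V_1 - 10)/180 + (V_1 - 0)/240 + (V_1 - 0)/180 = 0
Collecting terms: 0.01528 × V_1 = 0.05556  =>  V_1 = 3.636 V
V_th = V_1 - V_2 = 3.636 - 0 = 3.636 V
Step 2 — R_th: zero the source — replace V1 by a short circuit (node 2 merges into node 0) — and find the resistance seen between A (node 1) and B (node 0).
Reduce the network between node 1 (A) and node 0 (B) by series/parallel combination:
  Rp1 = R1 ‖ R2 ‖ R3 (parallel, all between nodes 0 and 1) = 1/(1/180 + 1/240 + 1/180) = 65.45 Ω
R_th = 65.45 Ω
I_n = V_th/R_th = 3.636/65.45 = 0.05556 A, and R_n = R_th = 65.45 Ω

Final answer: I_n = 0.05556 A, R_n = 65.45 Ω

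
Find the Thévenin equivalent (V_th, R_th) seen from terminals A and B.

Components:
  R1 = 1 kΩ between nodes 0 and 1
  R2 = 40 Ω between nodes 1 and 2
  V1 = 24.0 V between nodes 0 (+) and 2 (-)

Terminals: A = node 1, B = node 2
Step 1 — V_th is the open-circuit voltage V_A - V_B (nothing connected across the terminals).
Nodal analysis, taking node 2 as the 0 V reference.
Source V1 fixes V_0 = 24 V.
KCL at each unknown node (sum of currents leaving = 0; resistances in Ω):
  Node 1: (V_1 - 24)/1000 + (V_1 - 0)/40 = 0
Collecting terms: 0.026 × V_1 = 0.024  =>  V_1 = 0.9231 V
V_th = V_1 - V_2 = 0.9231 - 0 = 0.9231 V
Step 2 — R_th: zero the source — replace V1 by a short circuit (node 2 merges into node 0) — and find the resistance seen between A (node 1) and B (node 0).
Reduce the network between node 1 (A) and node 0 (B) by series/parallel combination:
  Rp1 = R1 ‖ R2 (parallel, both between nodes 0 and 1) = 1/(1/1000 + 1/40) = 38.46 Ω
R_th = 38.46 Ω

Final answer: V_th = 0.9231 V, R_th = 38.46 Ω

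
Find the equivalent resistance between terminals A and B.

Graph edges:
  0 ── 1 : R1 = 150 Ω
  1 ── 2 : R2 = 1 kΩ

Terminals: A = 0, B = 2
Reduce the network between node 0 (A) and node 2 (B) by series/parallel combination:
  Rs1 = R1 + R2 (series, joined only at node 1) = 150 + 1000 = 1150 Ω
R_eq = 1.15 kΩ

Final answer: 1.15 kΩ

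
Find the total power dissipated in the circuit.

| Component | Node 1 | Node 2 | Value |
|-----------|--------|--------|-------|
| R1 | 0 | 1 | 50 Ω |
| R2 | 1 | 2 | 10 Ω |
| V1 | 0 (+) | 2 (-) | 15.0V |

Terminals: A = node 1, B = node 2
Nodal analysis, taking node 2 as the 0 V reference.
Source V1 fixes V_0 = 15 V.
KCL at each unknown node (sum of currents leaving = 0; resistances in Ω):
  Node 1: (V_1 - 15)/50 + (V_1 - 0)/10 = 0
Collecting terms: 0.12 × V_1 = 0.3  =>  V_1 = 2.5 V
Power in each resistor, P = (ΔV)²/R:
  P_R1 = (15 - 2.5)²/50 = 3.125 W
  P_R2 = (2.5 - 0)²/10 = 0.625 W
P_total = P_R1 + P_R2 = 3.75 W

Final answer: 3.75 W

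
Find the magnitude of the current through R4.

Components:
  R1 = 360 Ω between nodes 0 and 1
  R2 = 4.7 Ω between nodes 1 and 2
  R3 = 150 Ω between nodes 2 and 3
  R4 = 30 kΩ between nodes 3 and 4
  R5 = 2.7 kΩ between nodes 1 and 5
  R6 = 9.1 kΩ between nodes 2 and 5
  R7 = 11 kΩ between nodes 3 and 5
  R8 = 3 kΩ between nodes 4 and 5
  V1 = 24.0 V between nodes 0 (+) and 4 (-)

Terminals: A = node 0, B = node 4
Nodal analysis, taking node 4 as the 0 V reference.
Source V1 fixes V_0 = 24 V.
KCL at each unknown node (sum of currents leaving = 0; resistances in Ω):
  Node 1: (V_1 - 24)/360 + (V_1 - V_2)/4.7 + (V_1 - V_5)/2700 = 0
  Node 2: (V_2 - V_1)/4.7 + (V_2 - V_3)/150 + (V_2 - V_5)/9100 = 0
  Node 3: (V_3 - V_2)/150 + (V_3 - 0)/30000 + (V_3 - V_5)/11000 = 0
  Node 5: (V_5 - V_1)/2700 + (V_5 - V_2)/9100 + (V_5 - V_3)/11000 + (V_5 - 0)/3000 = 0
Collecting terms (coefficients in siemens):
  0.2159·V_1 - 0.2128·V_2 - 0.0003704·V_5 = 0.06667
  0.2195·V_2 - 0.2128·V_1 - 0.006667·V_3 - 0.0001099·V_5 = 0
  0.006791·V_3 - 0.006667·V_2 - 0.00009091·V_5 = 0
  0.0009045·V_5 - 0.0003704·V_1 - 0.0001099·V_2 - 0.00009091·V_3 = 0
Solving these 4 simultaneous equations (Gaussian elimination) gives:
  V_1 = 22.07 V, V_2 = 22.06 V, V_3 = 21.84 V, V_5 = 13.91 V
I_R4 = (V_3 - V_4)/R4 = (21.84 - 0)/30000 = 0.000728 A
|I_R4| = 0.000728 A

Final answer: |I_R4| = 0.000728 A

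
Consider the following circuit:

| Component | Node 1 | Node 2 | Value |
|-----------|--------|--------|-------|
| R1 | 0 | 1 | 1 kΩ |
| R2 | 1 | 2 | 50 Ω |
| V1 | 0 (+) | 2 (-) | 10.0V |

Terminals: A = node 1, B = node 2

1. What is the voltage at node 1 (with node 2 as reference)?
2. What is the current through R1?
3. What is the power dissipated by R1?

Nodal analysis, taking node 2 as the 0 V reference.
Source V1 fixes V_0 = 10 V.
KCL at each unknown node (sum of currents leaving = 0; resistances in Ω):
  Node 1: (V_1 - 10)/1000 + (V_1 - 0)/50 = 0
Collecting terms: 0.021 × V_1 = 0.01  =>  V_1 = 0.4762 V
Part 1:
  Read off the nodal solution: V_1 = 0.4762 V
Part 2:
  I_R1 = (V_0 - V_1)/R1 = (10 - 0.4762)/1000 = 0.009524 A
  Magnitude: I_R1 = 0.009524 A
Part 3:
  I_R1 = (V_0 - V_1)/R1 = (10 - 0.4762)/1000 = 0.009524 A
  P_R1 = I_R1² × R1 = (0.009524)² × 1000 = 0.0907 W

Final answers:
1. V_1 = 0.4762 V
2. I_R1 = 0.009524 A
3. P_R1 = 0.0907 W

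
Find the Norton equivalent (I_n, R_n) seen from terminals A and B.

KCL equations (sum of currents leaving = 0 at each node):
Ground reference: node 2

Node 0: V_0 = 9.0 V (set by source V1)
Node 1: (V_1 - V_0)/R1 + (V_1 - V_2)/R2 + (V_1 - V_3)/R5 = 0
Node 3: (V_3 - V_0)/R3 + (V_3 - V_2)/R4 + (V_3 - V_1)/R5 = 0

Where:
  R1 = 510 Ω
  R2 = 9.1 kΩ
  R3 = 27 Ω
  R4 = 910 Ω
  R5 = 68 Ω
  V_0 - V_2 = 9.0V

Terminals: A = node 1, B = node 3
Find the Thévenin equivalent first; then I_n = V_th/R_th and R_n = R_th.
Step 1 — V_th is the open-circuit voltage V_A - V_B (nothing connected across the terminals).
Nodal analysis, taking node 2 as the 0 V reference.
Source V1 fixes V_0 = 9 V.
KCL at each unknown node (sum of currents leaving = 0; resistances in Ω):
  Node 1: (V_1 - 9)/510 + (V_1 - 0)/9100 + (V_1 - V_3)/68 = 0
  Node 3: (V_3 - 9)/27 + (V_3 - 0)/910 + (V_3 - V_1)/68 = 0
Collecting terms (coefficients in siemens):
  0.01678·V_1 - 0.01471·V_3 = 0.01765
  0.05284·V_3 - 0.01471·V_1 = 0.3333
Determinant D = (0.01678)(0.05284) - (-0.01471)(-0.01471) = 0.0006702
V_1 = [(0.01765)(0.05284) - (-0.01471)(0.3333)]/D = 8.705 V
V_3 = [(0.01678)(0.3333) - (0.01765)(-0.01471)]/D = 8.731 V
V_th = V_1 - V_3 = 8.705 - 8.731 = -0.02572 V
Step 2 — R_th: zero the source — replace V1 by a short circuit (node 2 merges into node 0) — and find the resistance seen between A (node 1) and B (node 3).
Reduce the network between node 1 (A) and node 3 (B) by series/parallel combination:
  Rp1 = R1 ‖ R2 (parallel, both between nodes 0 and 1) = 1/(1/510 + 1/9100) = 482.9 Ω
  Rp2 = R3 ‖ R4 (parallel, both between nodes 0 and 3) = 1/(1/27 + 1/910) = 26.22 Ω
  Rs1 = Rp1 + Rp2 (series, joined only at node 0) = 482.9 + 26.22 = 509.2 Ω
  Rp3 = R5 ‖ Rs1 (parallel, both between nodes 1 and 3) = 1/(1/68 + 1/509.2) = 59.99 Ω
R_th = 59.99 Ω
I_n = V_th/R_th = -0.02572/59.99 = -0.0004287 A, and R_n = R_th = 59.99 Ω

Final answer: I_n = -0.0004287 A, R_n = 59.99 Ω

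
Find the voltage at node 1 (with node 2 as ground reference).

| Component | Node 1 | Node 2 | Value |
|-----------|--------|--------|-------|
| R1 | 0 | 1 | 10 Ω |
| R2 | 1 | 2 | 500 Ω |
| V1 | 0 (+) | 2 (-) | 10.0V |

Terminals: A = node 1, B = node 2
Nodal analysis, taking node 2 as the 0 V reference.
Source V1 fixes V_0 = 10 V.
KCL at each unknown node (sum of currents leaving = 0; resistances in Ω):
  Node 1: (V_1 - 10)/10 + (V_1 - 0)/500 = 0
Collecting terms: 0.102 × V_1 = 1  =>  V_1 = 9.804 V
The requested potential is V_1 = 9.804 V.

Final answer: V_1 = 9.804 V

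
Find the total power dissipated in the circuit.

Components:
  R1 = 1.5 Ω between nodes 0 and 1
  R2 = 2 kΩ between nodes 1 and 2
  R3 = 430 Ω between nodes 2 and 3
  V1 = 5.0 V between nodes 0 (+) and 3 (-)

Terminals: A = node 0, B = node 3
Nodal analysis, taking node 3 as the 0 V reference.
Source V1 fixes V_0 = 5 V.
KCL at each unknown node (sum of currents leaving = 0; resistances in Ω):
  Node 1: (V_1 - 5)/1.5 + (V_1 - V_2)/2000 = 0
  Node 2: (V_2 - V_1)/2000 + (V_2 - 0)/430 = 0
Collecting terms (coefficients in siemens):
  0.6672·V_1 - 0.0005·V_2 = 3.333
  0.002826·V_2 - 0.0005·V_1 = 0
Determinant D = (0.6672)(0.002826) - (-0.0005)(-0.0005) = 0.001885
V_1 = [(3.333)(0.002826) - (-0.0005)(0)]/D = 4.997 V
V_2 = [(0.6672)(0) - (3.333)(-0.0005)]/D = 0.8842 V
Power in each resistor, P = (ΔV)²/R:
  P_R1 = (5 - 4.997)²/1.5 = 0.000006343 W
  P_R2 = (4.997 - 0.8842)²/2000 = 0.008457 W
  P_R3 = (0.8842 - 0)²/430 = 0.001818 W
P_total = P_R1 + P_R2 + P_R3 = 0.01028 W

Final answer: 0.01028 W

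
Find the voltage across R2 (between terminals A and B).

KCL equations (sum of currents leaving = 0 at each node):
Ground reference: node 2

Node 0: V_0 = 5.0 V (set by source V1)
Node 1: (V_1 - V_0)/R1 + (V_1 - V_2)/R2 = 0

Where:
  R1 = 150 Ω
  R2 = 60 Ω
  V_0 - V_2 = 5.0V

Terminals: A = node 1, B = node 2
R1 and R2 are in series across V1 (node 0 → node 1 → node 2), and the output A–B is taken across R2, so this is a voltage divider.
Series current: I = V1/(R1 + R2) = 5/(150 + 60) = 5/210 = 0.02381 A
V_R2 = I × R2 = V1 × R2/(R1 + R2) = 5 × 60/210 = 1.429 V

Final answer: 1.429 V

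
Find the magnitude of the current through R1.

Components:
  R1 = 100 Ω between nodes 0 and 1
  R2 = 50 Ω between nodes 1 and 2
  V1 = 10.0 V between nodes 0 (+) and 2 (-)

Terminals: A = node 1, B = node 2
Nodal analysis, taking node 2 as the 0 V reference.
Source V1 fixes V_0 = 10 V.
KCL at each unknown node (sum of currents leaving = 0; resistances in Ω):
  Node 1: (V_1 - 10)/100 + (V_1 - 0)/50 = 0
Collecting terms: 0.03 × V_1 = 0.1  =>  V_1 = 3.333 V
I_R1 = (V_0 - V_1)/R1 = (10 - 3.333)/100 = 0.06667 A
|I_R1| = 0.06667 A

Final answer: |I_R1| = 0.06667 A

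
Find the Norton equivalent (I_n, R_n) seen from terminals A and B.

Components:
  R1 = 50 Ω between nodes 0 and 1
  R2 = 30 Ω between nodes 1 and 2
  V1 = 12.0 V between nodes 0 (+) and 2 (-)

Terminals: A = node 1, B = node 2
Find the Thévenin equivalent first; then I_n = V_th/R_th and R_n = R_th.
Step 1 — V_th is the open-circuit voltage V_A - V_B (nothing connected across the terminals).
Nodal analysis, taking node 2 as the 0 V reference.
Source V1 fixes V_0 = 12 V.
KCL at each unknown node (sum of currents leaving = 0; resistances in Ω):
  Node 1: (V_1 - 12)/50 + (V_1 - 0)/30 = 0
Collecting terms: 0.05333 × V_1 = 0.24  =>  V_1 = 4.5 V
V_th = V_1 - V_2 = 4.5 - 0 = 4.5 V
Step 2 — R_th: zero the source — replace V1 by a short circuit (node 2 merges into node 0) — and find the resistance seen between A (node 1) and B (node 0).
Reduce the network between node 1 (A) and node 0 (B) by series/parallel combination:
  Rp1 = R1 ‖ R2 (parallel, both between nodes 0 and 1) = 1/(1/50 + 1/30) = 18.75 Ω
R_th = 18.75 Ω
I_n = V_th/R_th = 4.5/18.75 = 0.24 A, and R_n = R_th = 18.75 Ω

Final answer: I_n = 0.24 A, R_n = 18.75 Ω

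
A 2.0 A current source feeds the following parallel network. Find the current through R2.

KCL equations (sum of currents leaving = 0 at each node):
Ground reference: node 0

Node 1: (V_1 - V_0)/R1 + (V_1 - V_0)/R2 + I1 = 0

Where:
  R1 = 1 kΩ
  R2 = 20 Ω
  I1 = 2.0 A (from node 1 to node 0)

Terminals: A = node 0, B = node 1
All resistors sit directly between nodes 0 and 1, so they are in parallel and share one voltage V; the full source current 2 A splits among them.
1/R_par = 1/1000 + 1/20 = 0.051 S  =>  R_par = 19.61 Ω
V = I × R_par = 2 × 19.61 = 39.22 V
I_R2 = V/R2 = 39.22/20 = 1.961 A

Final answer: 1.961 A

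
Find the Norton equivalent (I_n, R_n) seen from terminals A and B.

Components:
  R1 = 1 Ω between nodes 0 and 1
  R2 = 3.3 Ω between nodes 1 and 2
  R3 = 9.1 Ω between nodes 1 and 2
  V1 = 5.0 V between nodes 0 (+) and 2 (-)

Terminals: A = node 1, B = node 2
Find the Thévenin equivalent first; then I_n = V_th/R_th and R_n = R_th.
Step 1 — V_th is the open-circuit voltage V_A - V_B (nothing connected across the terminals).
Nodal analysis, taking node 2 as the 0 V reference.
Source V1 fixes V_0 = 5 V.
KCL at each unknown node (sum of currents leaving = 0; resistances in Ω):
  Node 1: (V_1 - 5)/1 + (V_1 - 0)/3.3 + (V_1 - 0)/9.1 = 0
Collecting terms: 1.413 × V_1 = 5  =>  V_1 = 3.539 V
V_th = V_1 - V_2 = 3.539 - 0 = 3.539 V
Step 2 — R_th: zero the source — replace V1 by a short circuit (node 2 merges into node 0) — and find the resistance seen between A (node 1) and B (node 0).
Reduce the network between node 1 (A) and node 0 (B) by series/parallel combination:
  Rp1 = R1 ‖ R2 ‖ R3 (parallel, all between nodes 0 and 1) = 1/(1/1 + 1/3.3 + 1/9.1) = 0.7078 Ω
R_th = 0.7078 Ω
I_n = V_th/R_th = 3.539/0.7078 = 5 A, and R_n = R_th = 0.7078 Ω

Final answer: I_n = 5 A, R_n = 0.7078 Ω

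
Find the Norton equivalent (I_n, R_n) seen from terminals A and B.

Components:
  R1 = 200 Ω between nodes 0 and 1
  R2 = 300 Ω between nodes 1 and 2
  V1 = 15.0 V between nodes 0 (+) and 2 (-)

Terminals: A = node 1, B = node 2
Find the Thévenin equivalent first; then I_n = V_th/R_th and R_n = R_th.
Step 1 — V_th is the open-circuit voltage V_A - V_B (nothing connected across the terminals).
Nodal analysis, taking node 2 as the 0 V reference.
Source V1 fixes V_0 = 15 V.
KCL at each unknown node (sum of currents leaving = 0; resistances in Ω):
  Node 1: (V_1 - 15)/200 + (V_1 - 0)/300 = 0
Collecting terms: 0.008333 × V_1 = 0.075  =>  V_1 = 9 V
V_th = V_1 - V_2 = 9 - 0 = 9 V
Step 2 — R_th: zero the source — replace V1 by a short circuit (node 2 merges into node 0) — and find the resistance seen between A (node 1) and B (node 0).
Reduce the network between node 1 (A) and node 0 (B) by series/parallel combination:
  Rp1 = R1 ‖ R2 (parallel, both between nodes 0 and 1) = 1/(1/200 + 1/300) = 120 Ω
R_th = 120 Ω
I_n = V_th/R_th = 9/120 = 0.075 A, and R_n = R_th = 120 Ω

Final answer: I_n = 0.075 A, R_n = 120 Ω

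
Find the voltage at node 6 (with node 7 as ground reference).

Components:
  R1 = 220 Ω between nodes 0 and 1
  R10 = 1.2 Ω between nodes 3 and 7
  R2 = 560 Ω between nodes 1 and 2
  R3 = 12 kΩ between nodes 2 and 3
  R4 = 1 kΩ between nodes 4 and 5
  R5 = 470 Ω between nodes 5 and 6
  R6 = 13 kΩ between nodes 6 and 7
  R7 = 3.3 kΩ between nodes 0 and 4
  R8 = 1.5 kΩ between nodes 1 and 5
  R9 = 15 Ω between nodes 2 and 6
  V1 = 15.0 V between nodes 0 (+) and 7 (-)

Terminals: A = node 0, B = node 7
Nodal analysis, taking node 7 as the 0 V reference.
Source V1 fixes V_0 = 15 V.
KCL at each unknown node (sum of currents leaving = 0; resistances in Ω):
  Node 1: (V_1 - 15)/220 + (V_1 - V_2)/560 + (V_1 - V_5)/1500 = 0
  Node 2: (V_2 - V_1)/560 + (V_2 - V_3)/12000 + (V_2 - V_6)/15 = 0
  Node 3: (V_3 - V_2)/12000 + (V_3 - 0)/1.2 = 0
  Node 4: (V_4 - V_5)/1000 + (V_4 - 15)/3300 = 0
  Node 5: (V_5 - V_4)/1000 + (V_5 - V_6)/470 + (V_5 - V_1)/1500 = 0
  Node 6: (V_6 - V_5)/470 + (V_6 - 0)/13000 + (V_6 - V_2)/15 = 0
Collecting terms (coefficients in siemens):
  0.006998·V_1 - 0.001786·V_2 - 0.0006667·V_5 = 0.06818
  0.06854·V_2 - 0.001786·V_1 - 0.00008333·V_3 - 0.06667·V_6 = 0
  0.8334·V_3 - 0.00008333·V_2 = 0
  0.001303·V_4 - 0.001·V_5 = 0.004545
  0.003794·V_5 - 0.0006667·V_1 - 0.001·V_4 - 0.002128·V_6 = 0
  0.06887·V_6 - 0.06667·V_2 - 0.002128·V_5 = 0
Solving these 6 simultaneous equations (Gaussian elimination) gives:
  V_1 = 14.57 V, V_2 = 13.69 V, V_3 = 0.001369 V, V_4 = 14.22 V
  V_5 = 13.98 V, V_6 = 13.69 V
The requested potential is V_6 = 13.69 V.

Final answer: V_6 = 13.69 V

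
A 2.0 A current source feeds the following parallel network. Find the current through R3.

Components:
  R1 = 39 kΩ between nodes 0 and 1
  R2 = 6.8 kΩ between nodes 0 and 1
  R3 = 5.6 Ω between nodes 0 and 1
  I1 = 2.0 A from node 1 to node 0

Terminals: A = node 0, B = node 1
All resistors sit directly between nodes 0 and 1, so they are in parallel and share one voltage V; the full source current 2 A splits among them.
1/R_par = 1/39000 + 1/6800 + 1/5.6 = 0.1787 S  =>  R_par = 5.595 Ω
V = I × R_par = 2 × 5.595 = 11.19 V
I_R3 = V/R3 = 11.19/5.6 = 1.998 A

Final answer: 1.998 A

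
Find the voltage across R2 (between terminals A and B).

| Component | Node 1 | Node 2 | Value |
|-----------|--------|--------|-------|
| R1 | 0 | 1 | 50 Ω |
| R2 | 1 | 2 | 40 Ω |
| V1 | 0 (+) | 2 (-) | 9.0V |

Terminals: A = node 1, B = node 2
R1 and R2 are in series across V1 (node 0 → node 1 → node 2), and the output A–B is taken across R2, so this is a voltage divider.
Series current: I = V1/(R1 + R2) = 9/(50 + 40) = 9/90 = 0.1 A
V_R2 = I × R2 = V1 × R2/(R1 + R2) = 9 × 40/90 = 4 V

Final answer: 4 V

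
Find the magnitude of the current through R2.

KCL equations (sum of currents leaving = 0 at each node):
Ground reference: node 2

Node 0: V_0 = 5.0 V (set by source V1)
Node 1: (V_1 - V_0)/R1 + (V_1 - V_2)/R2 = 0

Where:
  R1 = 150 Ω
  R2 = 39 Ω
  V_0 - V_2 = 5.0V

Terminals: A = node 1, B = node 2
Nodal analysis, taking node 2 as the 0 V reference.
Source V1 fixes V_0 = 5 V.
KCL at each unknown node (sum of currents leaving = 0; resistances in Ω):
  Node 1: (V_1 - 5)/150 + (V_1 - 0)/39 = 0
Collecting terms: 0.03231 × V_1 = 0.03333  =>  V_1 = 1.032 V
I_R2 = (V_1 - V_2)/R2 = (1.032 - 0)/39 = 0.02646 A
|I_R2| = 0.02646 A

Final answer: |I_R2| = 0.02646 A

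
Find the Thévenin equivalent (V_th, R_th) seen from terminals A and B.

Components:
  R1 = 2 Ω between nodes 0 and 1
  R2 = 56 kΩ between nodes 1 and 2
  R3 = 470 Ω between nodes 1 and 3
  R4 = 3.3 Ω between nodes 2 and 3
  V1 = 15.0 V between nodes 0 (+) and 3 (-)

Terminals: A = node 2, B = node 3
Step 1 — V_th is the open-circuit voltage V_A - V_B (nothing connected across the terminals).
Nodal analysis, taking node 3 as the 0 V reference.
Source V1 fixes V_0 = 15 V.
KCL at each unknown node (sum of currents leaving = 0; resistances in Ω):
  Node 1: (V_1 - 15)/2 + (V_1 - V_2)/56000 + (V_1 - 0)/470 = 0
  Node 2: (V_2 - V_1)/56000 + (V_2 - 0)/3.3 = 0
Collecting terms (coefficients in siemens):
  0.5021·V_1 - 0.00001786·V_2 = 7.5
  0.303·V_2 - 0.00001786·V_1 = 0
Determinant D = (0.5021)(0.303) - (-0.00001786)(-0.00001786) = 0.1522
V_1 = [(7.5)(0.303) - (-0.00001786)(0)]/D = 14.94 V
V_2 = [(0.5021)(0) - (7.5)(-0.00001786)]/D = 0.0008801 V
V_th = V_2 - V_3 = 0.0008801 - 0 = 0.0008801 V
Step 2 — R_th: zero the source — replace V1 by a short circuit (node 3 merges into node 0) — and find the resistance seen between A (node 2) and B (node 0).
Reduce the network between node 2 (A) and node 0 (B) by series/parallel combination:
  Rp1 = R1 ‖ R3 (parallel, both between nodes 0 and 1) = 1/(1/2 + 1/470) = 1.992 Ω
  Rs1 = R2 + Rp1 (series, joined only at node 1) = 56000 + 1.992 = 56000 Ω
  Rp2 = R4 ‖ Rs1 (parallel, both between nodes 0 and 2) = 1/(1/3.3 + 1/56000) = 3.3 Ω
R_th = 3.3 Ω

Final answer: V_th = 0.0008801 V, R_th = 3.3 Ω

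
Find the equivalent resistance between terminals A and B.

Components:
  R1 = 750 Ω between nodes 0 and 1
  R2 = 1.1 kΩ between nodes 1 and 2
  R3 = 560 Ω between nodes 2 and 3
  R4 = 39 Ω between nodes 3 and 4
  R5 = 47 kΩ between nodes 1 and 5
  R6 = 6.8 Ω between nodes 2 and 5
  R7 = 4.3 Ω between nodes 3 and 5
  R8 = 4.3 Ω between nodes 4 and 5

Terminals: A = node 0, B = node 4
The network is not a plain series/parallel combination. Inject a 1 A test current into terminal A (node 0) and return it from terminal B (node 4); then R_eq = V_A / (1 A).
Nodal analysis, taking node 4 as the 0 V reference.
Current source I_test pushes 1 A into node 0 and draws it out of node 4.
KCL at each unknown node (sum of currents leaving = 0; resistances in Ω):
  Node 0: (V_0 - V_1)/750 - 1 = 0
  Node 1: (V_1 - V_0)/750 + (V_1 - V_2)/1100 + (V_1 - V_5)/47000 = 0
  Node 2: (V_2 - V_1)/1100 + (V_2 - V_3)/560 + (V_2 - V_5)/6.8 = 0
  Node 3: (V_3 - V_2)/560 + (V_3 - 0)/39 + (V_3 - V_5)/4.3 = 0
  Node 5: (V_5 - V_1)/47000 + (V_5 - V_2)/6.8 + (V_5 - V_3)/4.3 + (V_5 - 0)/4.3 = 0
Collecting terms (coefficients in siemens):
  0.001333·V_0 - 0.001333·V_1 = 1
  0.002264·V_1 - 0.001333·V_0 - 0.0009091·V_2 - 0.00002128·V_5 = 0
  0.1498·V_2 - 0.0009091·V_1 - 0.001786·V_3 - 0.1471·V_5 = 0
  0.26·V_3 - 0.001786·V_2 - 0.2326·V_5 = 0
  0.6122·V_5 - 0.00002128·V_1 - 0.1471·V_2 - 0.2326·V_3 = 0
Solving these 5 simultaneous equations (Gaussian elimination) gives:
  V_0 = 1835 V, V_1 = 1085 V, V_2 = 10.47 V, V_3 = 3.567 V
  V_5 = 3.907 V
R_eq = V_0 / 1 A = 1835 Ω = 1.835 kΩ

Final answer: 1.835 kΩ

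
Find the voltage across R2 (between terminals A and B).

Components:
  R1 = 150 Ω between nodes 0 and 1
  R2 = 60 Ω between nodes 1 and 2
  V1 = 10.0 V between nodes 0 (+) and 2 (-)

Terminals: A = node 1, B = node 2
R1 and R2 are in series across V1 (node 0 → node 1 → node 2), and the output A–B is taken across R2, so this is a voltage divider.
Series current: I = V1/(R1 + R2) = 10/(150 + 60) = 10/210 = 0.04762 A
V_R2 = I × R2 = V1 × R2/(R1 + R2) = 10 × 60/210 = 2.857 V

Final answer: 2.857 V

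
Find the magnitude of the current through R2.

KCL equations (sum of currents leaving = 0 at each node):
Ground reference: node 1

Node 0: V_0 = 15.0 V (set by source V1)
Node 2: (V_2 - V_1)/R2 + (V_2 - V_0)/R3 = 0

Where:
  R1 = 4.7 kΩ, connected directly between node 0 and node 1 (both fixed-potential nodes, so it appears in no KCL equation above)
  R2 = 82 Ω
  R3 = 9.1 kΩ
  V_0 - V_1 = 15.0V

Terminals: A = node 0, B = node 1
Nodal analysis, taking node 1 as the 0 V reference.
Source V1 fixes V_0 = 15 V.
KCL at each unknown node (sum of currents leaving = 0; resistances in Ω):
  Node 2: (V_2 - 0)/82 + (V_2 - 15)/9100 = 0
Collecting terms: 0.01231 × V_2 = 0.001648  =>  V_2 = 0.134 V
I_R2 = (V_1 - V_2)/R2 = (0 - 0.134)/82 = -0.001634 A
|I_R2| = 0.001634 A

Final answer: |I_R2| = 0.001634 A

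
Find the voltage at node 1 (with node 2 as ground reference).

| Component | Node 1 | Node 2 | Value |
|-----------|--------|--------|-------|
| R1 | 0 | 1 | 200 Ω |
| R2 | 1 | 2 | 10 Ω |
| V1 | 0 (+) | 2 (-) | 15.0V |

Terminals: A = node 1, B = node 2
Nodal analysis, taking node 2 as the 0 V reference.
Source V1 fixes V_0 = 15 V.
KCL at each unknown node (sum of currents leaving = 0; resistances in Ω):
  Node 1: (V_1 - 15)/200 + (V_1 - 0)/10 = 0
Collecting terms: 0.105 × V_1 = 0.075  =>  V_1 = 0.7143 V
The requested potential is V_1 = 0.7143 V.

Final answer: V_1 = 0.7143 V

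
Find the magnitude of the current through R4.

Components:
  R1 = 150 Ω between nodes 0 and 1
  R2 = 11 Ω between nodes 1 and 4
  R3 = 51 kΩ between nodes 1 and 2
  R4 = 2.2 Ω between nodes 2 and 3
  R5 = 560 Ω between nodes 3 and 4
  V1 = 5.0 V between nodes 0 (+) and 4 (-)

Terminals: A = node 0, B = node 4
Nodal analysis, taking node 4 as the 0 V reference.
Source V1 fixes V_0 = 5 V.
KCL at each unknown node (sum of currents leaving = 0; resistances in Ω):
  Node 1: (V_1 - 5)/150 + (V_1 - 0)/11 + (V_1 - V_2)/51000 = 0
  Node 2: (V_2 - V_1)/51000 + (V_2 - V_3)/2.2 = 0
  Node 3: (V_3 - V_2)/2.2 + (V_3 - 0)/560 = 0
Collecting terms (coefficients in siemens):
  0.0976·V_1 - 0.00001961·V_2 = 0.03333
  0.4546·V_2 - 0.00001961·V_1 - 0.4545·V_3 = 0
  0.4563·V_3 - 0.4545·V_2 = 0
Solving these 3 simultaneous equations (Gaussian elimination) gives:
  V_1 = 0.3415 V, V_2 = 0.003724 V, V_3 = 0.003709 V
I_R4 = (V_2 - V_3)/R4 = (0.003724 - 0.003709)/2.2 = 0.000006624 A
|I_R4| = 0.000006624 A

Final answer: |I_R4| = 6.624e-06 A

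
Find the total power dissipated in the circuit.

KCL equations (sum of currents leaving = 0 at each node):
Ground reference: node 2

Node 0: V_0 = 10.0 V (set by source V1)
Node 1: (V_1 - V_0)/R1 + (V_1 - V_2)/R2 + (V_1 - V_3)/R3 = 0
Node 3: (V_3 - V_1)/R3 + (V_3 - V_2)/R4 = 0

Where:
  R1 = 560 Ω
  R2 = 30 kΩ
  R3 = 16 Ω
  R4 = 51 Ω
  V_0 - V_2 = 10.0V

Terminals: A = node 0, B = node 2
Nodal analysis, taking node 2 as the 0 V reference.
Source V1 fixes V_0 = 10 V.
KCL at each unknown node (sum of currents leaving = 0; resistances in Ω):
  Node 1: (V_1 - 10)/560 + (V_1 - 0)/30000 + (V_1 - V_3)/16 = 0
  Node 3: (V_3 - V_1)/16 + (V_3 - 0)/51 = 0
Collecting terms (coefficients in siemens):
  0.06432·V_1 - 0.0625·V_3 = 0.01786
  0.08211·V_3 - 0.0625·V_1 = 0
Determinant D = (0.06432)(0.08211) - (-0.0625)(-0.0625) = 0.001375
V_1 = [(0.01786)(0.08211) - (-0.0625)(0)]/D = 1.066 V
V_3 = [(0.06432)(0) - (0.01786)(-0.0625)]/D = 0.8118 V
Power in each resistor, P = (ΔV)²/R:
  P_R1 = (10 - 1.066)²/560 = 0.1425 W
  P_R2 = (1.066 - 0)²/30000 = 0.00003791 W
  P_R3 = (1.066 - 0.8118)²/16 = 0.004054 W
  P_R4 = (0 - 0.8118)²/51 = 0.01292 W
P_total = P_R1 + P_R2 + P_R3 + P_R4 = 0.1595 W

Final answer: 0.1595 W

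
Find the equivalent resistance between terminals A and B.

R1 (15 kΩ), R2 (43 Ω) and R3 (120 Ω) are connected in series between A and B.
Reduce the network between node 0 (A) and node 3 (B) by series/parallel combination:
  Rs1 = R1 + R2 (series, joined only at node 1) = 15000 + 43 = 15040 Ω
  Rs2 = R3 + Rs1 (series, joined only at node 2) = 120 + 15040 = 15160 Ω
R_eq = 15.16 kΩ

Final answer: 15.16 kΩ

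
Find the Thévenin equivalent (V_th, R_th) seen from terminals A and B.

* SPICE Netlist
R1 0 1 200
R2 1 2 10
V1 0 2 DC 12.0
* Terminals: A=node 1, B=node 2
Step 1 — V_th is the open-circuit voltage V_A - V_B (nothing connected across the terminals).
Nodal analysis, taking node 2 as the 0 V reference.
Source V1 fixes V_0 = 12 V.
KCL at each unknown node (sum of currents leaving = 0; resistances in Ω):
  Node 1: (V_1 - 12)/200 + (V_1 - 0)/10 = 0
Collecting terms: 0.105 × V_1 = 0.06  =>  V_1 = 0.5714 V
V_th = V_1 - V_2 = 0.5714 - 0 = 0.5714 V
Step 2 — R_th: zero the source — replace V1 by a short circuit (node 2 merges into node 0) — and find the resistance seen between A (node 1) and B (node 0).
Reduce the network between node 1 (A) and node 0 (B) by series/parallel combination:
  Rp1 = R1 ‖ R2 (parallel, both between nodes 0 and 1) = 1/(1/200 + 1/10) = 9.524 Ω
R_th = 9.524 Ω

Final answer: V_th = 0.5714 V, R_th = 9.524 Ω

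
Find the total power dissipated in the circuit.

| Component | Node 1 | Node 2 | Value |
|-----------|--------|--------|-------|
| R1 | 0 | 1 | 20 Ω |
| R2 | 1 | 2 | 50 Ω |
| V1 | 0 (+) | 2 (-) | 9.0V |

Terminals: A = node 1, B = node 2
Nodal analysis, taking node 2 as the 0 V reference.
Source V1 fixes V_0 = 9 V.
KCL at each unknown node (sum of currents leaving = 0; resistances in Ω):
  Node 1: (V_1 - 9)/20 + (V_1 - 0)/50 = 0
Collecting terms: 0.07 × V_1 = 0.45  =>  V_1 = 6.429 V
Power in each resistor, P = (ΔV)²/R:
  P_R1 = (9 - 6.429)²/20 = 0.3306 W
  P_R2 = (6.429 - 0)²/50 = 0.8265 W
P_total = P_R1 + P_R2 = 1.157 W

Final answer: 1.157 W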